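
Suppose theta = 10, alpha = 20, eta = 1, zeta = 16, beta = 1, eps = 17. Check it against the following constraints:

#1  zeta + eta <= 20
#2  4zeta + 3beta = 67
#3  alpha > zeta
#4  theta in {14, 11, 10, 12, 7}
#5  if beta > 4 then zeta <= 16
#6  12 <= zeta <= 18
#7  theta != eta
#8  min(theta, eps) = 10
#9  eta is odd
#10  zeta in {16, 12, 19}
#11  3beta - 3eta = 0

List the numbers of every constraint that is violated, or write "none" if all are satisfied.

None — every constraint holds.

#1 zeta + eta = 16 + 1 = 17; 17 ≤ 20 — satisfied.
#2 4zeta + 3beta = 4(16) + 3(1) = 67 — satisfied.
#3 alpha = 20, zeta = 16; 20 > 16 — satisfied.
#4 theta = 10 is in {14, 11, 10, 12, 7} — satisfied.
#5 beta = 1, not > 4; antecedent false, conditional vacuously true — satisfied.
#6 zeta = 16 lies in [12, 18] — satisfied.
#7 theta = 10, eta = 1; distinct — satisfied.
#8 min(10, 17) = 10 — satisfied.
#9 eta = 1 is odd — satisfied.
#10 zeta = 16 is in {16, 12, 19} — satisfied.
#11 3beta - 3eta = 3(1) - 3(1) = 0 — satisfied.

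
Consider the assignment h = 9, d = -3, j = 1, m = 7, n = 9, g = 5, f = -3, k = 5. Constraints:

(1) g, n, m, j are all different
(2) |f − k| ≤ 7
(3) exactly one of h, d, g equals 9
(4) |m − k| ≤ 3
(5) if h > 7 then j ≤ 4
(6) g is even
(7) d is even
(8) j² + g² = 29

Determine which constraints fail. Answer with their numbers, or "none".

(1) values 5, 9, 7, 1 are pairwise distinct — satisfied.
(2) |-3 − 5| = 8; 8 > 7, exceeds bound 7 — violated.
(3) h=9, d=-3, g=5; 1 of them equals 9 — satisfied.
(4) |7 − 5| = 2; 2 ≤ 3 — satisfied.
(5) h = 9 > 7, so we need j ≤ 4; j = 1 ≤ 4 — satisfied.
(6) g = 5 is odd — violated.
(7) d = -3 is odd — violated.
(8) j² + g² = 1² + 5² = 1 + 25 = 26, not 29 — violated.

Violated: 2, 6, 7, and 8.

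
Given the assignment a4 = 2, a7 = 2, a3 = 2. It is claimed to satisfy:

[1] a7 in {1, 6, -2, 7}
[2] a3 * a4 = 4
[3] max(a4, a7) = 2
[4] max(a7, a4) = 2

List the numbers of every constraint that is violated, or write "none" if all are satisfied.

[1] a7 = 2 is not in {1, 6, -2, 7} — violated.
[2] a3 * a4 = 2 * 2 = 4 — OK.
[3] max(2, 2) = 2 — OK.
[4] max(2, 2) = 2 — OK.

Violated: 1.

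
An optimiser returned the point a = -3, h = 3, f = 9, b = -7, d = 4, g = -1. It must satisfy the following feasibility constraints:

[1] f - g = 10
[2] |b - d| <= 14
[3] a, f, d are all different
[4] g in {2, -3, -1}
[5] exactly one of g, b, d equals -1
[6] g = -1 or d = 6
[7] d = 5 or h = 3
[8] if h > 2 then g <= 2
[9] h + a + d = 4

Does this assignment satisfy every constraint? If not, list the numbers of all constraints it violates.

[1] f - g = 9 - (-1) = 10  true
[2] |-7 - 4| = 11; 11 ≤ 14  true
[3] values -3, 9, 4 are pairwise distinct  true
[4] g = -1 is in {2, -3, -1}  true
[5] g=-1, b=-7, d=4; 1 of them equals -1  true
[6] g = -1 = -1 (first disjunct)  true
[7] d = 4 ≠ 5, but h = 3 = 3 (second disjunct)  true
[8] h = 3 > 2, so we need g ≤ 2; g = -1 ≤ 2  true
[9] h + a + d = 3 + (-3) + 4 = 4  true

None — every constraint holds.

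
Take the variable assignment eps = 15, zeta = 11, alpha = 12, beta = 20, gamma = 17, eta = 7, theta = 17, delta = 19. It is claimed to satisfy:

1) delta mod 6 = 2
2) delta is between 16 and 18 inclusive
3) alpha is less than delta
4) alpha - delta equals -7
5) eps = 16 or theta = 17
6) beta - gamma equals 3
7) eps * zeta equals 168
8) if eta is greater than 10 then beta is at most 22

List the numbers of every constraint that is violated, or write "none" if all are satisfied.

1) 19 mod 6 = 1, not 2  no
2) delta = 19 is outside [16, 18]  no
3) alpha = 12, delta = 19; 12 < 19  yes
4) alpha - delta = 12 - 19 = -7  yes
5) eps = 15 ≠ 16, but theta = 17 = 17 (second disjunct)  yes
6) beta - gamma = 20 - 17 = 3  yes
7) eps * zeta = 15 * 11 = 165, not 168  no
8) eta = 7, not > 10; antecedent false, conditional vacuously true  yes

Violated: 1, 2, and 7.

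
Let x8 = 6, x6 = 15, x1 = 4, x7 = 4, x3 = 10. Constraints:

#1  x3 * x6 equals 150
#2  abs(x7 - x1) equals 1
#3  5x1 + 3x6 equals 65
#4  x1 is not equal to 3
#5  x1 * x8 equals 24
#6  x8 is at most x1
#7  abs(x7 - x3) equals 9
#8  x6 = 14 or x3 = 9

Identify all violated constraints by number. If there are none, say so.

Violated: 2, 6, 7, 8.

#1 x3 * x6 = 10 * 15 = 150  OK
#2 abs(4 - 4) = 0, not 1  FAIL
#3 5x1 + 3x6 = 5(4) + 3(15) = 65  OK
#4 x1 = 4, and 4 ≠ 3  OK
#5 x1 * x8 = 4 * 6 = 24  OK
#6 x8 = 6, x1 = 4; 6 > 4 (want ≤)  FAIL
#7 abs(4 - 10) = 6, not 9  FAIL
#8 x6 = 15 ≠ 14 and x3 = 10 ≠ 9; both disjuncts false  FAIL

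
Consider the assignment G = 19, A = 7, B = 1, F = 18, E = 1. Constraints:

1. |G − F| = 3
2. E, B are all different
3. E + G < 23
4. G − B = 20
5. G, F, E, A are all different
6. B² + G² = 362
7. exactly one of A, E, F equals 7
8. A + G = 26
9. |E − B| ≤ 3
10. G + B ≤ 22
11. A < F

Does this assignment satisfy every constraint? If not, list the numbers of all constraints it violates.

1. |19 − 18| = 1, not 3 — fails.
2. E = B = 1, not all different — fails.
3. E + G = 1 + 19 = 20; 20 < 23 — holds.
4. G − B = 19 − 1 = 18, not 20 — fails.
5. values 19, 18, 1, 7 are pairwise distinct — holds.
6. B² + G² = 1² + 19² = 1 + 361 = 362 — holds.
7. A=7, E=1, F=18; 1 of them equals 7 — holds.
8. A + G = 7 + 19 = 26 — holds.
9. |1 − 1| = 0; 0 ≤ 3 — holds.
10. G + B = 19 + 1 = 20; 20 ≤ 22 — holds.
11. A = 7, F = 18; 7 < 18 — holds.

No — constraints 1, 2, and 4 are not satisfied.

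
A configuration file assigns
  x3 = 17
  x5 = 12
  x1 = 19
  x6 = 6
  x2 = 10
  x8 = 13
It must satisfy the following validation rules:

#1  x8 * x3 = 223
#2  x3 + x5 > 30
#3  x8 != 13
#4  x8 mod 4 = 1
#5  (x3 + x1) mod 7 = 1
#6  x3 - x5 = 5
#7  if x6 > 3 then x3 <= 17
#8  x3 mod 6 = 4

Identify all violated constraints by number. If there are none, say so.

#1 x8 * x3 = 13 * 17 = 221, not 223  ✘
#2 x3 + x5 = 17 + 12 = 29; 29 ≤ 30, bound 30 not met  ✘
#3 x8 = 13, but 13 is required to differ  ✘
#4 13 mod 4 = 1  ✔
#5 x3 + x1 = 36; 36 mod 7 = 1  ✔
#6 x3 - x5 = 17 - 12 = 5  ✔
#7 x6 = 6 > 3, so we need x3 ≤ 17; x3 = 17 ≤ 17  ✔
#8 17 mod 6 = 5, not 4  ✘

The assignment fails constraints 1, 2, 3, 8.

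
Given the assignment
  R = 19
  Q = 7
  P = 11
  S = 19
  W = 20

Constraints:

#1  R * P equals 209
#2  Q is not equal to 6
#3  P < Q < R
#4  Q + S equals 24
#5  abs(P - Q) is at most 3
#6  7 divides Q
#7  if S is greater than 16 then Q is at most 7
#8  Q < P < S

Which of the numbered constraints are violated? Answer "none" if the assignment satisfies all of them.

The assignment fails constraints 3, 4, and 5.

#1 R * P = 19 * 11 = 209  holds
#2 Q = 7, and 7 ≠ 6  holds
#3 values 11, 7, 19; P = 11 is not < Q = 7  fails
#4 Q + S = 7 + 19 = 26, not 24  fails
#5 abs(11 - 7) = 4; 4 > 3, exceeds bound 3  fails
#6 7 / 7 = 1, so 7 divides 7  holds
#7 S = 19 > 16, so we need Q ≤ 7; Q = 7 ≤ 7  holds
#8 values 7 < 11 < 19  holds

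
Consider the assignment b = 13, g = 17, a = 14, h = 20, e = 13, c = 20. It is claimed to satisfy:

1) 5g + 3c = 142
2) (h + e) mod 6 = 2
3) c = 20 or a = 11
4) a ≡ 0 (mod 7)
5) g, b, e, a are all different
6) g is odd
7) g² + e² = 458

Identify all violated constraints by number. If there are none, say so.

No — constraints 1, 2, and 5 are not satisfied.

1) 5g + 3c = 5(17) + 3(20) = 145, not 142  fails
2) h + e = 33; 33 mod 6 = 3, not 2  fails
3) c = 20 = 20 (first disjunct)  holds
4) 14 mod 7 = 0  holds
5) b = e = 13, not all different  fails
6) g = 17 is odd  holds
7) g² + e² = 17² + 13² = 289 + 169 = 458  holds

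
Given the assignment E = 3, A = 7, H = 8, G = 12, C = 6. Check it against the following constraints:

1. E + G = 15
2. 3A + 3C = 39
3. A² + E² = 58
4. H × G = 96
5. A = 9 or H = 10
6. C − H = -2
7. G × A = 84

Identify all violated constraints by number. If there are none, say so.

1. E + G = 3 + 12 = 15 — satisfied.
2. 3A + 3C = 3(7) + 3(6) = 39 — satisfied.
3. A² + E² = 7² + 3² = 49 + 9 = 58 — satisfied.
4. H × G = 8 × 12 = 96 — satisfied.
5. A = 7 ≠ 9 and H = 8 ≠ 10; both disjuncts false — violated.
6. C − H = 6 − 8 = -2 — satisfied.
7. G × A = 12 × 7 = 84 — satisfied.

No — constraint 5 is not satisfied.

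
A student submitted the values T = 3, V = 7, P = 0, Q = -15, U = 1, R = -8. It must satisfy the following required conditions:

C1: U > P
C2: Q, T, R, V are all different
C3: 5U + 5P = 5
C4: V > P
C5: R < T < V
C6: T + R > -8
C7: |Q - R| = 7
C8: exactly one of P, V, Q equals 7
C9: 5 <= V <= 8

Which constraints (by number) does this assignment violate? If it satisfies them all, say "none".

C1: U = 1, P = 0; 1 > 0 — satisfied.
C2: values -15, 3, -8, 7 are pairwise distinct — satisfied.
C3: 5U + 5P = 5(1) + 5(0) = 5 — satisfied.
C4: V = 7, P = 0; 7 > 0 — satisfied.
C5: values -8 < 3 < 7 — satisfied.
C6: T + R = 3 + (-8) = -5; -5 > -8 — satisfied.
C7: |-15 - (-8)| = 7 — satisfied.
C8: P=0, V=7, Q=-15; 1 of them equals 7 — satisfied.
C9: V = 7 lies in [5, 8] — satisfied.

Yes — all constraints hold.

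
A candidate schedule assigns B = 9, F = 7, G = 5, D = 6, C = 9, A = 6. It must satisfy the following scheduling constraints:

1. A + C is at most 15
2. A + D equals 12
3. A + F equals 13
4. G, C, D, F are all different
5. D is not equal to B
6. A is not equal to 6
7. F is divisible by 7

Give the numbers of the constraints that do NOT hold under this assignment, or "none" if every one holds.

Constraint 6 is violated.

1. A + C = 6 + 9 = 15; 15 ≤ 15  OK
2. A + D = 6 + 6 = 12  OK
3. A + F = 6 + 7 = 13  OK
4. values 5, 9, 6, 7 are pairwise distinct  OK
5. D = 6, B = 9; distinct  OK
6. A = 6, but 6 is required to differ  FAIL
7. 7 / 7 = 1, so 7 divides 7  OK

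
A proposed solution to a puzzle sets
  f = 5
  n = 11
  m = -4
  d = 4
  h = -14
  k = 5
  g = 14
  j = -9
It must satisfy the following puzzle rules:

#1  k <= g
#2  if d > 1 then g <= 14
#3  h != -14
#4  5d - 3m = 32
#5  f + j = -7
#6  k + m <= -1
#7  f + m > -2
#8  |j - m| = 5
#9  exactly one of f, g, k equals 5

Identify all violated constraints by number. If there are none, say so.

No — constraints 3, 5, 6, and 9 are not satisfied.

#1 k = 5, g = 14; 5 ≤ 14  ✔
#2 d = 4 > 1, so we need g ≤ 14; g = 14 ≤ 14  ✔
#3 h = -14, but -14 is required to differ  ✘
#4 5d - 3m = 5(4) - 3(-4) = 32  ✔
#5 f + j = 5 + (-9) = -4, not -7  ✘
#6 k + m = 5 + (-4) = 1; 1 > -1, bound -1 not met  ✘
#7 f + m = 5 + (-4) = 1; 1 > -2  ✔
#8 |-9 - (-4)| = 5  ✔
#9 f=5, g=14, k=5; 2 of them equal 5, not exactly one  ✘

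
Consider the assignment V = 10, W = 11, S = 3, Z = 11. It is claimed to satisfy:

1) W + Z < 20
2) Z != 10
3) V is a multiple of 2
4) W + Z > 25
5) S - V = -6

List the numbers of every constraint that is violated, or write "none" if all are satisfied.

1) W + Z = 11 + 11 = 22; 22 ≥ 20, bound 20 not met  no
2) Z = 11, and 11 ≠ 10  yes
3) 10 / 2 = 5, so 2 divides 10  yes
4) W + Z = 11 + 11 = 22; 22 ≤ 25, bound 25 not met  no
5) S - V = 3 - 10 = -7, not -6  no

Constraints 1, 4, 5 are violated.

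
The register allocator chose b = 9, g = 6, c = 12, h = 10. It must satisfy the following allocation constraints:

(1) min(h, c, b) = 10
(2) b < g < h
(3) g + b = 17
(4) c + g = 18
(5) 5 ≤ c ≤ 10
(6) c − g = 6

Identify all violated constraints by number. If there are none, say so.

Constraints 1, 2, 3, and 5 are violated.

(1) min(10, 12, 9) = 9, not 10 — violated.
(2) values 9, 6, 10; b = 9 is not < g = 6 — violated.
(3) g + b = 6 + 9 = 15, not 17 — violated.
(4) c + g = 12 + 6 = 18 — satisfied.
(5) c = 12 is outside [5, 10] — violated.
(6) c − g = 12 − 6 = 6 — satisfied.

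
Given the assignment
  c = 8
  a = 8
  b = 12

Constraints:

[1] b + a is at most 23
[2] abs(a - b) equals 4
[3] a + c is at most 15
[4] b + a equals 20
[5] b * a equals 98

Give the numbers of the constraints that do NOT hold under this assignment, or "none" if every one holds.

Violated: 3, 5.

[1] b + a = 12 + 8 = 20; 20 ≤ 23  OK
[2] abs(8 - 12) = 4  OK
[3] a + c = 8 + 8 = 16; 16 > 15, bound 15 not met  FAIL
[4] b + a = 12 + 8 = 20  OK
[5] b * a = 12 * 8 = 96, not 98  FAIL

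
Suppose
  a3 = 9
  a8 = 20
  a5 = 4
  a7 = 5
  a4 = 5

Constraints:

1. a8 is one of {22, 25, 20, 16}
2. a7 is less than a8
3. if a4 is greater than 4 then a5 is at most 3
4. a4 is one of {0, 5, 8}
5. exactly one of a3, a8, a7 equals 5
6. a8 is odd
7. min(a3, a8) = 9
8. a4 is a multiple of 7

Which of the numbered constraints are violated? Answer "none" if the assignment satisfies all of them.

1. a8 = 20 is in {22, 25, 20, 16}  true
2. a7 = 5, a8 = 20; 5 < 20  true
3. a4 = 5 > 4, so we need a5 ≤ 3; but a5 = 4 > 3  false
4. a4 = 5 is in {0, 5, 8}  true
5. a3=9, a8=20, a7=5; 1 of them equals 5  true
6. a8 = 20 is even  false
7. min(9, 20) = 9  true
8. 5 = 7*0 + 5, so 7 does not divide 5  false

No — constraints 3, 6, and 8 are not satisfied.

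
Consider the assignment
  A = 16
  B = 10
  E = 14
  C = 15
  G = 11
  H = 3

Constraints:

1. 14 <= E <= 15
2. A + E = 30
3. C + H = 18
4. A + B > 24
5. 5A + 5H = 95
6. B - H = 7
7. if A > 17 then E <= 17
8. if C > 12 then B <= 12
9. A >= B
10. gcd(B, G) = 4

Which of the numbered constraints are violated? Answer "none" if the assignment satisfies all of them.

Constraint 10 does not hold.

1. E = 14 lies in [14, 15] — satisfied.
2. A + E = 16 + 14 = 30 — satisfied.
3. C + H = 15 + 3 = 18 — satisfied.
4. A + B = 16 + 10 = 26; 26 > 24 — satisfied.
5. 5A + 5H = 5(16) + 5(3) = 95 — satisfied.
6. B - H = 10 - 3 = 7 — satisfied.
7. A = 16, not > 17; antecedent false, conditional vacuously true — satisfied.
8. C = 15 > 12, so we need B ≤ 12; B = 10 ≤ 12 — satisfied.
9. A = 16, B = 10; 16 ≥ 10 — satisfied.
10. gcd(10, 11) = 1, not 4 — violated.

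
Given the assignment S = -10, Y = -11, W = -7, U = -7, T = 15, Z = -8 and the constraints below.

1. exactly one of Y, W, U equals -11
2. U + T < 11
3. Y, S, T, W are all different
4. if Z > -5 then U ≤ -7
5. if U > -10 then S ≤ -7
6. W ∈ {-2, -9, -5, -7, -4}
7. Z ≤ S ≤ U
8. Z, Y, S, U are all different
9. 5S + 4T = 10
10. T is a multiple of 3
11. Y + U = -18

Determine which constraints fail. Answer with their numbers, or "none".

1. Y=-11, W=-7, U=-7; 1 of them equals -11  yes
2. U + T = -7 + 15 = 8; 8 < 11  yes
3. values -11, -10, 15, -7 are pairwise distinct  yes
4. Z = -8, not > -5; antecedent false, conditional vacuously true  yes
5. U = -7 > -10, so we need S ≤ -7; S = -10 ≤ -7  yes
6. W = -7 is in {-2, -9, -5, -7, -4}  yes
7. values -8, -10, -7; Z = -8 is not ≤ S = -10  no
8. values -8, -11, -10, -7 are pairwise distinct  yes
9. 5S + 4T = 5(-10) + 4(15) = 10  yes
10. 15 / 3 = 5, so 3 divides 15  yes
11. Y + U = -11 + (-7) = -18  yes

The assignment fails constraint 7.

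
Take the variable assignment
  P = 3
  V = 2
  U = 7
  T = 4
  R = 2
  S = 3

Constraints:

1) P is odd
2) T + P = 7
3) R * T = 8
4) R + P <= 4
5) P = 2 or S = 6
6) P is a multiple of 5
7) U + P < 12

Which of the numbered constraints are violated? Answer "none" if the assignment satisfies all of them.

1) P = 3 is odd  holds
2) T + P = 4 + 3 = 7  holds
3) R * T = 2 * 4 = 8  holds
4) R + P = 2 + 3 = 5; 5 > 4, bound 4 not met  fails
5) P = 3 ≠ 2 and S = 3 ≠ 6; both disjuncts false  fails
6) 3 = 5*0 + 3, so 5 does not divide 3  fails
7) U + P = 7 + 3 = 10; 10 < 12  holds

Constraints 4, 5, and 6 do not hold.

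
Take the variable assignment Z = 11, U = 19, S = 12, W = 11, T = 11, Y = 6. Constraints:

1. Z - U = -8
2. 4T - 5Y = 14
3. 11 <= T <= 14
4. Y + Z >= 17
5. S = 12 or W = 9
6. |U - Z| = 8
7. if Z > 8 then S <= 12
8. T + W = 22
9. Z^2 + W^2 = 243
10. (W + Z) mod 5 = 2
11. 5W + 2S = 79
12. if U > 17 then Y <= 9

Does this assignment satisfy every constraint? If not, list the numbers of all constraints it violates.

Constraint 9 does not hold.

1. Z - U = 11 - 19 = -8  ✔
2. 4T - 5Y = 4(11) - 5(6) = 14  ✔
3. T = 11 lies in [11, 14]  ✔
4. Y + Z = 6 + 11 = 17; 17 ≥ 17  ✔
5. S = 12 = 12 (first disjunct)  ✔
6. |19 - 11| = 8  ✔
7. Z = 11 > 8, so we need S ≤ 12; S = 12 ≤ 12  ✔
8. T + W = 11 + 11 = 22  ✔
9. Z^2 + W^2 = 11^2 + 11^2 = 121 + 121 = 242, not 243  ✘
10. W + Z = 22; 22 mod 5 = 2  ✔
11. 5W + 2S = 5(11) + 2(12) = 79  ✔
12. U = 19 > 17, so we need Y ≤ 9; Y = 6 ≤ 9  ✔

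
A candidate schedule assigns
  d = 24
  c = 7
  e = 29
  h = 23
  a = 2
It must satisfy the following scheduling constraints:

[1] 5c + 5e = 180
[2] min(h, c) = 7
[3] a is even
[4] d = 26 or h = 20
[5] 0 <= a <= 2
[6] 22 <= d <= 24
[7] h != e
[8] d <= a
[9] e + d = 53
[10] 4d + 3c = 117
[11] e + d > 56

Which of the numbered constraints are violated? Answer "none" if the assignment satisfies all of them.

Constraints 4, 8, 11 do not hold.

[1] 5c + 5e = 5(7) + 5(29) = 180 — OK.
[2] min(23, 7) = 7 — OK.
[3] a = 2 is even — OK.
[4] d = 24 ≠ 26 and h = 23 ≠ 20; both disjuncts false — violated.
[5] a = 2 lies in [0, 2] — OK.
[6] d = 24 lies in [22, 24] — OK.
[7] h = 23, e = 29; distinct — OK.
[8] d = 24, a = 2; 24 > 2 (want ≤) — violated.
[9] e + d = 29 + 24 = 53 — OK.
[10] 4d + 3c = 4(24) + 3(7) = 117 — OK.
[11] e + d = 29 + 24 = 53; 53 ≤ 56, bound 56 not met — violated.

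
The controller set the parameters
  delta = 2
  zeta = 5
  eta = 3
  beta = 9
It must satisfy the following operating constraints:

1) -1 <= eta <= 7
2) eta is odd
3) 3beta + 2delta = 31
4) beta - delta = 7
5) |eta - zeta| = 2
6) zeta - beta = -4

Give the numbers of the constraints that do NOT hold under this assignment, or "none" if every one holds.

1) eta = 3 lies in [-1, 7]  OK
2) eta = 3 is odd  OK
3) 3beta + 2delta = 3(9) + 2(2) = 31  OK
4) beta - delta = 9 - 2 = 7  OK
5) |3 - 5| = 2  OK
6) zeta - beta = 5 - 9 = -4  OK

Yes — all constraints hold.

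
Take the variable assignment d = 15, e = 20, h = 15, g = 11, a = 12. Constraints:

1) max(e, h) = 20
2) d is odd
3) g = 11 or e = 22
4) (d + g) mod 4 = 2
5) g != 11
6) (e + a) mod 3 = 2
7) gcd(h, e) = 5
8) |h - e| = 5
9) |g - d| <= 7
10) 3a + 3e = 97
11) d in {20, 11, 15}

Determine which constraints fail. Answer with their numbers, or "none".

The assignment fails constraints 5 and 10.

1) max(20, 15) = 20 — satisfied.
2) d = 15 is odd — satisfied.
3) g = 11 = 11 (first disjunct) — satisfied.
4) d + g = 26; 26 mod 4 = 2 — satisfied.
5) g = 11, but 11 is required to differ — violated.
6) e + a = 32; 32 mod 3 = 2 — satisfied.
7) gcd(15, 20) = 5 — satisfied.
8) |15 - 20| = 5 — satisfied.
9) |11 - 15| = 4; 4 ≤ 7 — satisfied.
10) 3a + 3e = 3(12) + 3(20) = 96, not 97 — violated.
11) d = 15 is in {20, 11, 15} — satisfied.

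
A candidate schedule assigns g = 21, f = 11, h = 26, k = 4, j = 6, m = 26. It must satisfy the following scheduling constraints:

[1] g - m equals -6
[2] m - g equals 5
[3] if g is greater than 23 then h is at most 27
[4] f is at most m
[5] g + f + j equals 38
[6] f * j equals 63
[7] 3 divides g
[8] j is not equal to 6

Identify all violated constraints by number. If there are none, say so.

[1] g - m = 21 - 26 = -5, not -6  fails
[2] m - g = 26 - 21 = 5  holds
[3] g = 21, not > 23; antecedent false, conditional vacuously true  holds
[4] f = 11, m = 26; 11 ≤ 26  holds
[5] g + f + j = 21 + 11 + 6 = 38  holds
[6] f * j = 11 * 6 = 66, not 63  fails
[7] 21 / 3 = 7, so 3 divides 21  holds
[8] j = 6, but 6 is required to differ  fails

Constraints 1, 6, and 8 are violated.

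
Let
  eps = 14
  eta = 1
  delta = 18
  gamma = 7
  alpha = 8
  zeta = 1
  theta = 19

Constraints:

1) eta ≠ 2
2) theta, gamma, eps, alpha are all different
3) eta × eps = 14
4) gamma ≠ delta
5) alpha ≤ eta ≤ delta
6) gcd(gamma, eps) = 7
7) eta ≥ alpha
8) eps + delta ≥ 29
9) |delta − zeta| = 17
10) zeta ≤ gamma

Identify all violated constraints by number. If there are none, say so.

Constraints 5 and 7 are violated.

1) eta = 1, and 1 ≠ 2 — OK.
2) values 19, 7, 14, 8 are pairwise distinct — OK.
3) eta × eps = 1 × 14 = 14 — OK.
4) gamma = 7, delta = 18; distinct — OK.
5) values 8, 1, 18; alpha = 8 is not ≤ eta = 1 — violated.
6) gcd(7, 14) = 7 — OK.
7) eta = 1, alpha = 8; 1 < 8 (want ≥) — violated.
8) eps + delta = 14 + 18 = 32; 32 ≥ 29 — OK.
9) |18 − 1| = 17 — OK.
10) zeta = 1, gamma = 7; 1 ≤ 7 — OK.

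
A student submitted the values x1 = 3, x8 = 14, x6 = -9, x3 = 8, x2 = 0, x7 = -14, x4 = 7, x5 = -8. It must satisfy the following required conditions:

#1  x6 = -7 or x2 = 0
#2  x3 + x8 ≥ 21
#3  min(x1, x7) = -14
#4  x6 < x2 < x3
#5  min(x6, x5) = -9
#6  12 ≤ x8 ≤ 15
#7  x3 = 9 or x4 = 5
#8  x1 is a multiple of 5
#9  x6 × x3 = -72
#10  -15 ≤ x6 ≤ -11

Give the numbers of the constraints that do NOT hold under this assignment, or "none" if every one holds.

No — constraints 7, 8, and 10 are not satisfied.

#1 x6 = -9 ≠ -7, but x2 = 0 = 0 (second disjunct)  yes
#2 x3 + x8 = 8 + 14 = 22; 22 ≥ 21  yes
#3 min(3, -14) = -14  yes
#4 values -9 < 0 < 8  yes
#5 min(-9, -8) = -9  yes
#6 x8 = 14 lies in [12, 15]  yes
#7 x3 = 8 ≠ 9 and x4 = 7 ≠ 5; both disjuncts false  no
#8 3 = 5×0 + 3, so 5 does not divide 3  no
#9 x6 × x3 = -9 × 8 = -72  yes
#10 x6 = -9 is outside [-15, -11]  no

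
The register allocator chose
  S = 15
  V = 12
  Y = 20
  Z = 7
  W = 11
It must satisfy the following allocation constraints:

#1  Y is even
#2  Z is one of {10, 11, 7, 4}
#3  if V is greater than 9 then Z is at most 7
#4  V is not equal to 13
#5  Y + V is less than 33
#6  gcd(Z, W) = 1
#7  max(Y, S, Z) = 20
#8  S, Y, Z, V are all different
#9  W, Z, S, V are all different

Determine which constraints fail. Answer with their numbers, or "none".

#1 Y = 20 is even — holds.
#2 Z = 7 is in {10, 11, 7, 4} — holds.
#3 V = 12 > 9, so we need Z ≤ 7; Z = 7 ≤ 7 — holds.
#4 V = 12, and 12 ≠ 13 — holds.
#5 Y + V = 20 + 12 = 32; 32 < 33 — holds.
#6 gcd(7, 11) = 1 — holds.
#7 max(20, 15, 7) = 20 — holds.
#8 values 15, 20, 7, 12 are pairwise distinct — holds.
#9 values 11, 7, 15, 12 are pairwise distinct — holds.

The assignment satisfies every constraint.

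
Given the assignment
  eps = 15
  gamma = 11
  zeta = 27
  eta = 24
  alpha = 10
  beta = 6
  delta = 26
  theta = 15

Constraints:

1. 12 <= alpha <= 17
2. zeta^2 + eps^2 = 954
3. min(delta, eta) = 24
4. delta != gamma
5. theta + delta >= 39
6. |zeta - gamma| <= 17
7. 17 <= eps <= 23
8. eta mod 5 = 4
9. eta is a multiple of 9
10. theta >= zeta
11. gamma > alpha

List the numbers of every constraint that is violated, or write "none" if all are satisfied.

1. alpha = 10 is outside [12, 17] — violated.
2. zeta^2 + eps^2 = 27^2 + 15^2 = 729 + 225 = 954 — OK.
3. min(26, 24) = 24 — OK.
4. delta = 26, gamma = 11; distinct — OK.
5. theta + delta = 15 + 26 = 41; 41 ≥ 39 — OK.
6. |27 - 11| = 16; 16 ≤ 17 — OK.
7. eps = 15 is outside [17, 23] — violated.
8. 24 mod 5 = 4 — OK.
9. 24 = 9*2 + 6, so 9 does not divide 24 — violated.
10. theta = 15, zeta = 27; 15 < 27 (want ≥) — violated.
11. gamma = 11, alpha = 10; 11 > 10 — OK.

The assignment fails constraints 1, 7, 9, and 10.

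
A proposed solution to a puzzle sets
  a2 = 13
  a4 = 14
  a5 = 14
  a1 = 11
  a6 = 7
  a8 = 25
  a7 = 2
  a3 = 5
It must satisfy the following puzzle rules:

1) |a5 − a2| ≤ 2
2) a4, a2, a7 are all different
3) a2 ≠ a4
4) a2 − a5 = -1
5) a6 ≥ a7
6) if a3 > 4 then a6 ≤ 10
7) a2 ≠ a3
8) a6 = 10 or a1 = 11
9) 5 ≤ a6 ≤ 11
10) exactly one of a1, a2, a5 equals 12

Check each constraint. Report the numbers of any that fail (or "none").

1) |14 − 13| = 1; 1 ≤ 2 — OK.
2) values 14, 13, 2 are pairwise distinct — OK.
3) a2 = 13, a4 = 14; distinct — OK.
4) a2 − a5 = 13 − 14 = -1 — OK.
5) a6 = 7, a7 = 2; 7 ≥ 2 — OK.
6) a3 = 5 > 4, so we need a6 ≤ 10; a6 = 7 ≤ 10 — OK.
7) a2 = 13, a3 = 5; distinct — OK.
8) a6 = 7 ≠ 10, but a1 = 11 = 11 (second disjunct) — OK.
9) a6 = 7 lies in [5, 11] — OK.
10) a1=11, a2=13, a5=14; 0 of them equal 12, not exactly one — violated.

No — constraint 10 is not satisfied.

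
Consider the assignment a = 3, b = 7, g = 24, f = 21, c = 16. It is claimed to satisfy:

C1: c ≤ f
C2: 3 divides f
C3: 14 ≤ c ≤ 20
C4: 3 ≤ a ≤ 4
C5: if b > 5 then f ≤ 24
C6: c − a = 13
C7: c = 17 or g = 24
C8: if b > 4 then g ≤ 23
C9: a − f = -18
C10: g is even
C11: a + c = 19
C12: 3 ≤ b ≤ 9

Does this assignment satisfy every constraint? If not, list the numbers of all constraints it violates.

No — constraint 8 is not satisfied.

C1: c = 16, f = 21; 16 ≤ 21 — satisfied.
C2: 21 / 3 = 7, so 3 divides 21 — satisfied.
C3: c = 16 lies in [14, 20] — satisfied.
C4: a = 3 lies in [3, 4] — satisfied.
C5: b = 7 > 5, so we need f ≤ 24; f = 21 ≤ 24 — satisfied.
C6: c − a = 16 − 3 = 13 — satisfied.
C7: c = 16 ≠ 17, but g = 24 = 24 (second disjunct) — satisfied.
C8: b = 7 > 4, so we need g ≤ 23; but g = 24 > 23 — violated.
C9: a − f = 3 − 21 = -18 — satisfied.
C10: g = 24 is even — satisfied.
C11: a + c = 3 + 16 = 19 — satisfied.
C12: b = 7 lies in [3, 9] — satisfied.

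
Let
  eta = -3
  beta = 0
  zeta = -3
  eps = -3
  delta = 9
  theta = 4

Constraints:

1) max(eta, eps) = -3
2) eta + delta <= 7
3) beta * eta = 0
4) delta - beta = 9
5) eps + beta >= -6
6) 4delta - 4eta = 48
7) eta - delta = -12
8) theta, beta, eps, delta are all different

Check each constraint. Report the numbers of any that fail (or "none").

All constraints are satisfied.

1) max(-3, -3) = -3 — holds.
2) eta + delta = -3 + 9 = 6; 6 ≤ 7 — holds.
3) beta * eta = 0 * (-3) = 0 — holds.
4) delta - beta = 9 - 0 = 9 — holds.
5) eps + beta = -3 + 0 = -3; -3 ≥ -6 — holds.
6) 4delta - 4eta = 4(9) - 4(-3) = 48 — holds.
7) eta - delta = -3 - 9 = -12 — holds.
8) values 4, 0, -3, 9 are pairwise distinct — holds.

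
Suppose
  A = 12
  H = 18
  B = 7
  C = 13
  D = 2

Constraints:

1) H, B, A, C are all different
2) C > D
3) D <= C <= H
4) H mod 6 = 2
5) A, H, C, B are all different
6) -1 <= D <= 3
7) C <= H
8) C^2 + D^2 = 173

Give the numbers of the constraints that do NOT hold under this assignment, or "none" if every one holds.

1) values 18, 7, 12, 13 are pairwise distinct  OK
2) C = 13, D = 2; 13 > 2  OK
3) values 2 <= 13 <= 18  OK
4) 18 mod 6 = 0, not 2  FAIL
5) values 12, 18, 13, 7 are pairwise distinct  OK
6) D = 2 lies in [-1, 3]  OK
7) C = 13, H = 18; 13 ≤ 18  OK
8) C^2 + D^2 = 13^2 + 2^2 = 169 + 4 = 173  OK

Constraint 4 is violated.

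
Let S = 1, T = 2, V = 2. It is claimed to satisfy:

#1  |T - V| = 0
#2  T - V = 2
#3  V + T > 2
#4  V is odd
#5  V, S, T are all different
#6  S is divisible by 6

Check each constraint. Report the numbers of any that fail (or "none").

#1 |2 - 2| = 0 — satisfied.
#2 T - V = 2 - 2 = 0, not 2 — violated.
#3 V + T = 2 + 2 = 4; 4 > 2 — satisfied.
#4 V = 2 is even — violated.
#5 V = T = 2, not all different — violated.
#6 1 = 6*0 + 1, so 6 does not divide 1 — violated.

The assignment fails constraints 2, 4, 5, and 6.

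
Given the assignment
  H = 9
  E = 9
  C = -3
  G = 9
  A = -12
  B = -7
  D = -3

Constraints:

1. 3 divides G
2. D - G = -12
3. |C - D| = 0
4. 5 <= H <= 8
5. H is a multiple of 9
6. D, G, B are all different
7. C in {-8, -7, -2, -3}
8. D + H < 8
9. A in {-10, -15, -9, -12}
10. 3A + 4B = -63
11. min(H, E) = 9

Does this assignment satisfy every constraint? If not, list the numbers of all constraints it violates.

No — constraints 4 and 10 are not satisfied.

1. 9 / 3 = 3, so 3 divides 9  true
2. D - G = -3 - 9 = -12  true
3. |-3 - (-3)| = 0  true
4. H = 9 is outside [5, 8]  false
5. 9 / 9 = 1, so 9 divides 9  true
6. values -3, 9, -7 are pairwise distinct  true
7. C = -3 is in {-8, -7, -2, -3}  true
8. D + H = -3 + 9 = 6; 6 < 8  true
9. A = -12 is in {-10, -15, -9, -12}  true
10. 3A + 4B = 3(-12) + 4(-7) = -64, not -63  false
11. min(9, 9) = 9  true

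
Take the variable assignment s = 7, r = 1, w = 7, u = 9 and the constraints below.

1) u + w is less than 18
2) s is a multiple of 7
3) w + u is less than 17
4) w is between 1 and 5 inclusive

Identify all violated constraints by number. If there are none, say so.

Constraint 4 does not hold.

1) u + w = 9 + 7 = 16; 16 < 18  true
2) 7 / 7 = 1, so 7 divides 7  true
3) w + u = 7 + 9 = 16; 16 < 17  true
4) w = 7 is outside [1, 5]  false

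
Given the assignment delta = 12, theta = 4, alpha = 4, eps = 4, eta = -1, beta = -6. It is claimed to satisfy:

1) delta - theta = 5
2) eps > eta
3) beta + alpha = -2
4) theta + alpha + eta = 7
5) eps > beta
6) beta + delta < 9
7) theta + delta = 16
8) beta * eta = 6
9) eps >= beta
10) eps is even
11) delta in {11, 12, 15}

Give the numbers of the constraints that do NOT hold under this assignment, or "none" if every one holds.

1) delta - theta = 12 - 4 = 8, not 5 — violated.
2) eps = 4, eta = -1; 4 > -1 — satisfied.
3) beta + alpha = -6 + 4 = -2 — satisfied.
4) theta + alpha + eta = 4 + 4 + (-1) = 7 — satisfied.
5) eps = 4, beta = -6; 4 > -6 — satisfied.
6) beta + delta = -6 + 12 = 6; 6 < 9 — satisfied.
7) theta + delta = 4 + 12 = 16 — satisfied.
8) beta * eta = -6 * (-1) = 6 — satisfied.
9) eps = 4, beta = -6; 4 ≥ -6 — satisfied.
10) eps = 4 is even — satisfied.
11) delta = 12 is in {11, 12, 15} — satisfied.

Violated: 1.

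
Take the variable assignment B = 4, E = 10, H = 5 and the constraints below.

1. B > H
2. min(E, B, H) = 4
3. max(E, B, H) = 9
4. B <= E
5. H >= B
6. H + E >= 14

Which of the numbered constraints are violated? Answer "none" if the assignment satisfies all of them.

The assignment fails constraints 1 and 3.

1. B = 4, H = 5; 4 ≤ 5 (want >) — fails.
2. min(10, 4, 5) = 4 — holds.
3. max(10, 4, 5) = 10, not 9 — fails.
4. B = 4, E = 10; 4 ≤ 10 — holds.
5. H = 5, B = 4; 5 ≥ 4 — holds.
6. H + E = 5 + 10 = 15; 15 ≥ 14 — holds.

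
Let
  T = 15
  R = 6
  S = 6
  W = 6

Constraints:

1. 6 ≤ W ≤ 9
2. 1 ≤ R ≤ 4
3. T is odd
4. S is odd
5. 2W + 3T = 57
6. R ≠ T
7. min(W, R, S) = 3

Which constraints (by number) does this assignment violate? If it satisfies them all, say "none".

No — constraints 2, 4, and 7 are not satisfied.

1. W = 6 lies in [6, 9] — satisfied.
2. R = 6 is outside [1, 4] — violated.
3. T = 15 is odd — satisfied.
4. S = 6 is even — violated.
5. 2W + 3T = 2(6) + 3(15) = 57 — satisfied.
6. R = 6, T = 15; distinct — satisfied.
7. min(6, 6, 6) = 6, not 3 — violated.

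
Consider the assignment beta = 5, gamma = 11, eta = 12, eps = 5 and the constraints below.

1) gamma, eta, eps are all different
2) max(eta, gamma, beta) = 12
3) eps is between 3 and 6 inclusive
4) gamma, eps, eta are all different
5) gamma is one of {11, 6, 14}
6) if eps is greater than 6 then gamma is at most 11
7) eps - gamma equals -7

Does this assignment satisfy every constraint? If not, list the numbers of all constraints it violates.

1) values 11, 12, 5 are pairwise distinct  yes
2) max(12, 11, 5) = 12  yes
3) eps = 5 lies in [3, 6]  yes
4) values 11, 5, 12 are pairwise distinct  yes
5) gamma = 11 is in {11, 6, 14}  yes
6) eps = 5, not > 6; antecedent false, conditional vacuously true  yes
7) eps - gamma = 5 - 11 = -6, not -7  no

No — constraint 7 is not satisfied.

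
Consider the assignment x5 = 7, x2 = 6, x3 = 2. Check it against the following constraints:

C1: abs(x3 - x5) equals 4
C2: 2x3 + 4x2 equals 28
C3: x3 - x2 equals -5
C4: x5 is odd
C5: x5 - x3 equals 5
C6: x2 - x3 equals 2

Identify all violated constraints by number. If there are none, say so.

Constraints 1, 3, and 6 are violated.

C1: abs(2 - 7) = 5, not 4 — violated.
C2: 2x3 + 4x2 = 2(2) + 4(6) = 28 — OK.
C3: x3 - x2 = 2 - 6 = -4, not -5 — violated.
C4: x5 = 7 is odd — OK.
C5: x5 - x3 = 7 - 2 = 5 — OK.
C6: x2 - x3 = 6 - 2 = 4, not 2 — violated.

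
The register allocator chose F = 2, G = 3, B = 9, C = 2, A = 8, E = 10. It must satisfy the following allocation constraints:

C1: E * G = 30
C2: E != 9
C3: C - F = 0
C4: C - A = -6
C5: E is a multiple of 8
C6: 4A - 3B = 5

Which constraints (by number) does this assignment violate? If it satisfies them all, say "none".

The assignment fails constraint 5.

C1: E * G = 10 * 3 = 30  holds
C2: E = 10, and 10 ≠ 9  holds
C3: C - F = 2 - 2 = 0  holds
C4: C - A = 2 - 8 = -6  holds
C5: 10 = 8*1 + 2, so 8 does not divide 10  fails
C6: 4A - 3B = 4(8) - 3(9) = 5  holds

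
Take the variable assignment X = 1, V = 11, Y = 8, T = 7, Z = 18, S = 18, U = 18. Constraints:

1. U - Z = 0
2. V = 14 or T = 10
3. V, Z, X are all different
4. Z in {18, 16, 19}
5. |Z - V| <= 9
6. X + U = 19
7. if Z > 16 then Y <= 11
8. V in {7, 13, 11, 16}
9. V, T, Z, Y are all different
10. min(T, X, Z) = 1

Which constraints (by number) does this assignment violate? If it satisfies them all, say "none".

No — constraint 2 is not satisfied.

1. U - Z = 18 - 18 = 0  OK
2. V = 11 ≠ 14 and T = 7 ≠ 10; both disjuncts false  FAIL
3. values 11, 18, 1 are pairwise distinct  OK
4. Z = 18 is in {18, 16, 19}  OK
5. |18 - 11| = 7; 7 ≤ 9  OK
6. X + U = 1 + 18 = 19  OK
7. Z = 18 > 16, so we need Y ≤ 11; Y = 8 ≤ 11  OK
8. V = 11 is in {7, 13, 11, 16}  OK
9. values 11, 7, 18, 8 are pairwise distinct  OK
10. min(7, 1, 18) = 1  OK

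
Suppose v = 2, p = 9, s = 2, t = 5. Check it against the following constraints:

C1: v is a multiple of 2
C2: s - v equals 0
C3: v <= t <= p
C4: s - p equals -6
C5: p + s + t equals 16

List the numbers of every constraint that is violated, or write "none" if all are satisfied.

No — constraint 4 is not satisfied.

C1: 2 / 2 = 1, so 2 divides 2 — holds.
C2: s - v = 2 - 2 = 0 — holds.
C3: values 2 <= 5 <= 9 — holds.
C4: s - p = 2 - 9 = -7, not -6 — does not hold.
C5: p + s + t = 9 + 2 + 5 = 16 — holds.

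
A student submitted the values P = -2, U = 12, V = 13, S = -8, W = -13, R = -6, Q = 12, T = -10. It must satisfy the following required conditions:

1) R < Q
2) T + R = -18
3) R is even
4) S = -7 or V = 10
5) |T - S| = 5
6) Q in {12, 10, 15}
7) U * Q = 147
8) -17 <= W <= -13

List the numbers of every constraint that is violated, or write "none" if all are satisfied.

1) R = -6, Q = 12; -6 < 12 — OK.
2) T + R = -10 + (-6) = -16, not -18 — violated.
3) R = -6 is even — OK.
4) S = -8 ≠ -7 and V = 13 ≠ 10; both disjuncts false — violated.
5) |-10 - (-8)| = 2, not 5 — violated.
6) Q = 12 is in {12, 10, 15} — OK.
7) U * Q = 12 * 12 = 144, not 147 — violated.
8) W = -13 lies in [-17, -13] — OK.

The assignment fails constraints 2, 4, 5, and 7.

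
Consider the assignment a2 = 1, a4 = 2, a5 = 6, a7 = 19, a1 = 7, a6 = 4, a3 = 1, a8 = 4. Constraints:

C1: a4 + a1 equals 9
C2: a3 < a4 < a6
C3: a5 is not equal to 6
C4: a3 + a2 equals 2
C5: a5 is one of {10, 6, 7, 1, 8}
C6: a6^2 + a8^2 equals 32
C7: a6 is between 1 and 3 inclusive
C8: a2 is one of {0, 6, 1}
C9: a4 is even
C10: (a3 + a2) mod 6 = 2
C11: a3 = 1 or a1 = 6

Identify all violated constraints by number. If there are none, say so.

C1: a4 + a1 = 2 + 7 = 9  OK
C2: values 1 < 2 < 4  OK
C3: a5 = 6, but 6 is required to differ  FAIL
C4: a3 + a2 = 1 + 1 = 2  OK
C5: a5 = 6 is in {10, 6, 7, 1, 8}  OK
C6: a6^2 + a8^2 = 4^2 + 4^2 = 16 + 16 = 32  OK
C7: a6 = 4 is outside [1, 3]  FAIL
C8: a2 = 1 is in {0, 6, 1}  OK
C9: a4 = 2 is even  OK
C10: a3 + a2 = 2; 2 mod 6 = 2  OK
C11: a3 = 1 = 1 (first disjunct)  OK

Constraints 3 and 7 do not hold.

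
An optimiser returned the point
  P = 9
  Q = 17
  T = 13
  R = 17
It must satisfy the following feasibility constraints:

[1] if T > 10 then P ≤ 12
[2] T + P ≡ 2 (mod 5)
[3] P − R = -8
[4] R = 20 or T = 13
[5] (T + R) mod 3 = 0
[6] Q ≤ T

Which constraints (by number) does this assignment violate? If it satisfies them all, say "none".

Constraint 6 does not hold.

[1] T = 13 > 10, so we need P ≤ 12; P = 9 ≤ 12 — holds.
[2] T + P = 22; 22 mod 5 = 2 — holds.
[3] P − R = 9 − 17 = -8 — holds.
[4] R = 17 ≠ 20, but T = 13 = 13 (second disjunct) — holds.
[5] T + R = 30; 30 mod 3 = 0 — holds.
[6] Q = 17, T = 13; 17 > 13 (want ≤) — fails.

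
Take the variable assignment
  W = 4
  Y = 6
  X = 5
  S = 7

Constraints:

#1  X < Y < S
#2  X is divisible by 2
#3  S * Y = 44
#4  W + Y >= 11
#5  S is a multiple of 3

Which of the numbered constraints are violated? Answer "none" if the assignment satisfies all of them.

#1 values 5 < 6 < 7  ✔
#2 5 = 2*2 + 1, so 2 does not divide 5  ✘
#3 S * Y = 7 * 6 = 42, not 44  ✘
#4 W + Y = 4 + 6 = 10; 10 < 11, bound 11 not met  ✘
#5 7 = 3*2 + 1, so 3 does not divide 7  ✘

Constraints 2, 3, 4, 5 are violated.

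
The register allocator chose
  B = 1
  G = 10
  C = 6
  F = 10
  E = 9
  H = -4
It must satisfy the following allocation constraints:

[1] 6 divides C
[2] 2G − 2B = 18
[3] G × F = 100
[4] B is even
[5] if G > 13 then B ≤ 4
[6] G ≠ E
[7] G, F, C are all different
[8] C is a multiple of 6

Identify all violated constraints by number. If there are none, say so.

[1] 6 / 6 = 1, so 6 divides 6  holds
[2] 2G − 2B = 2(10) − 2(1) = 18  holds
[3] G × F = 10 × 10 = 100  holds
[4] B = 1 is odd  fails
[5] G = 10, not > 13; antecedent false, conditional vacuously true  holds
[6] G = 10, E = 9; distinct  holds
[7] G = F = 10, not all different  fails
[8] 6 / 6 = 1, so 6 divides 6  holds

Constraints 4, 7 do not hold.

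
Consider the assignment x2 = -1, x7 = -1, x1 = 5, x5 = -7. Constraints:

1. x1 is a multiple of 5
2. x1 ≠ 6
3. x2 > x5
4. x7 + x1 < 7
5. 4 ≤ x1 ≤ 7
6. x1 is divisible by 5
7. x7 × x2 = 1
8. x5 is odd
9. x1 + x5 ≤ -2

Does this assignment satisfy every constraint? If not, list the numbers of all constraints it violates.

None — every constraint holds.

1. 5 / 5 = 1, so 5 divides 5  ✓
2. x1 = 5, and 5 ≠ 6  ✓
3. x2 = -1, x5 = -7; -1 > -7  ✓
4. x7 + x1 = -1 + 5 = 4; 4 < 7  ✓
5. x1 = 5 lies in [4, 7]  ✓
6. 5 / 5 = 1, so 5 divides 5  ✓
7. x7 × x2 = -1 × (-1) = 1  ✓
8. x5 = -7 is odd  ✓
9. x1 + x5 = 5 + (-7) = -2; -2 ≤ -2  ✓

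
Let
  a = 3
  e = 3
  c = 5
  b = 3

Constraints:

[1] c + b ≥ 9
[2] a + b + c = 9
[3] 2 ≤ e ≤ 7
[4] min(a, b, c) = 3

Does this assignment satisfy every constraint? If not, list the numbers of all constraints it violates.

[1] c + b = 5 + 3 = 8; 8 < 9, bound 9 not met — fails.
[2] a + b + c = 3 + 3 + 5 = 11, not 9 — fails.
[3] e = 3 lies in [2, 7] — holds.
[4] min(3, 3, 5) = 3 — holds.

The assignment fails constraints 1 and 2.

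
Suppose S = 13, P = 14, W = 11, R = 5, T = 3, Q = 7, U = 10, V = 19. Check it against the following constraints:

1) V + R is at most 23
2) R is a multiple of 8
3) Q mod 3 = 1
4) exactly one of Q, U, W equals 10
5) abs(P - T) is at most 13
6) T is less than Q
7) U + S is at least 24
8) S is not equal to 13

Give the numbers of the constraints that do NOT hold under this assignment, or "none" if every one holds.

1) V + R = 19 + 5 = 24; 24 > 23, bound 23 not met — fails.
2) 5 = 8*0 + 5, so 8 does not divide 5 — fails.
3) 7 mod 3 = 1 — holds.
4) Q=7, U=10, W=11; 1 of them equals 10 — holds.
5) abs(14 - 3) = 11; 11 ≤ 13 — holds.
6) T = 3, Q = 7; 3 < 7 — holds.
7) U + S = 10 + 13 = 23; 23 < 24, bound 24 not met — fails.
8) S = 13, but 13 is required to differ — fails.

The assignment fails constraints 1, 2, 7, and 8.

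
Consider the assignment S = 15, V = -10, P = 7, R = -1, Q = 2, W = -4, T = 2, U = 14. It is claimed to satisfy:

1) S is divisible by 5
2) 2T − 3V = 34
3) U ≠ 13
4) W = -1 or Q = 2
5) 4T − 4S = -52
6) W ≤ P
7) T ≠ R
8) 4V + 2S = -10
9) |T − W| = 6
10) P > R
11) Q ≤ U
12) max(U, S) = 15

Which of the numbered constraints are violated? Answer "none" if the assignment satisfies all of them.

1) 15 / 5 = 3, so 5 divides 15 — holds.
2) 2T − 3V = 2(2) − 3(-10) = 34 — holds.
3) U = 14, and 14 ≠ 13 — holds.
4) W = -4 ≠ -1, but Q = 2 = 2 (second disjunct) — holds.
5) 4T − 4S = 4(2) − 4(15) = -52 — holds.
6) W = -4, P = 7; -4 ≤ 7 — holds.
7) T = 2, R = -1; distinct — holds.
8) 4V + 2S = 4(-10) + 2(15) = -10 — holds.
9) |2 − (-4)| = 6 — holds.
10) P = 7, R = -1; 7 > -1 — holds.
11) Q = 2, U = 14; 2 ≤ 14 — holds.
12) max(14, 15) = 15 — holds.

All constraints are satisfied.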